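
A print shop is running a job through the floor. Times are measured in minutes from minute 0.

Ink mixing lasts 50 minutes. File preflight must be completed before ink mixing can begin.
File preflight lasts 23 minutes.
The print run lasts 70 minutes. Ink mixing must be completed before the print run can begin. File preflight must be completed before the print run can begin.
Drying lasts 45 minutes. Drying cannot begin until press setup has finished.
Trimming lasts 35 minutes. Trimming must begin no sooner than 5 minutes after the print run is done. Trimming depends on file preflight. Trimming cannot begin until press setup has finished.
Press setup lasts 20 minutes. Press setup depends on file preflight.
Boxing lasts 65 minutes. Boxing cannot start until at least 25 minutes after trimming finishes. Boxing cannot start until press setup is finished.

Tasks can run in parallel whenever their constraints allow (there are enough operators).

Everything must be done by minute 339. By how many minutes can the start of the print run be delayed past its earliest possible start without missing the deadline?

66

File preflight has no prerequisites, so it starts at minute 0 and finishes at minute 23.
Ink mixing cannot begin until file preflight (finishes minute 23). It runs from minute 23 to 23 + 50 = minute 73.
The print run has to wait for ink mixing (finishes minute 73); file preflight (finishes minute 23). The latest of these is minute 73, so the print run runs minute 73 to 73 + 70 = minute 143.

Working backward from the deadline:
Boxing must finish by minute 339; it takes 65 minutes, so it must start by 339 − 65 = minute 274.
Trimming must finish before boxing (must start by minute 274, minus 25-minute gap → minute 249). With a 35-minute duration, trimming must start by 249 − 35 = minute 214.
The print run must finish before trimming (must start by minute 214, minus 5-minute gap → minute 209). With a 70-minute duration, the print run must start by 209 − 70 = minute 139.
So the print run can start as early as minute 73 and as late as minute 139, giving 139 − 73 = 66 minutes of slack.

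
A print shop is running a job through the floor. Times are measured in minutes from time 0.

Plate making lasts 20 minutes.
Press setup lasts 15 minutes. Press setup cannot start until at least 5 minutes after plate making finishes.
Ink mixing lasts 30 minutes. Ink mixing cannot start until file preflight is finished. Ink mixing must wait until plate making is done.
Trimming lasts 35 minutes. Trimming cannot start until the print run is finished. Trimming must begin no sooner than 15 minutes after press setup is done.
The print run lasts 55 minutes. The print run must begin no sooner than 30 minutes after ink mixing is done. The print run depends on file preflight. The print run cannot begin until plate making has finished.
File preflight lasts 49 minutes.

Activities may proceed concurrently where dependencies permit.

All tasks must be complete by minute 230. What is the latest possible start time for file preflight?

Trimming has no dependents, so it just needs to finish by minute 230. Starting by 230 − 35 = minute 195 achieves that.
The print run must finish before trimming (must start by minute 195). With a 55-minute duration, the print run must start by 195 − 55 = minute 140.
Ink mixing feeds into the print run (must start by minute 140, minus 30-minute gap → minute 110); so ink mixing must finish by minute 110 and therefore start by minute 80.
File preflight has several dependents: ink mixing (must start by minute 80); the print run (must start by minute 140). The earliest of those limits is minute 80, so file preflight must start by 80 − 49 = minute 31.

31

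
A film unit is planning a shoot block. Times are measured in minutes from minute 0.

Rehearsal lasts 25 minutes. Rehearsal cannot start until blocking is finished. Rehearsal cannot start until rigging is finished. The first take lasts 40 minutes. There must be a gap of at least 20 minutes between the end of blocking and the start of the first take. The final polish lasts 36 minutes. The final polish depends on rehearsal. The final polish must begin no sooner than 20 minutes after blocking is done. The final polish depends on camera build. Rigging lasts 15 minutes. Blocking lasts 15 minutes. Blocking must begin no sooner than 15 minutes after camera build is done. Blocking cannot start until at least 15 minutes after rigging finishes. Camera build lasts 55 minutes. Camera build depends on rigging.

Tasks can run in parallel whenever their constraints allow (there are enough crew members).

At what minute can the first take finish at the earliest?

160

Nothing blocks rigging, so it runs from minute 0 to minute 15.
Camera build waits on rigging (finishes minute 15), so it starts at minute 15 and finishes at 15 + 55 = minute 70.
Blocking needs all of camera build (finishes minute 70, plus 15-minute gap → minute 85); rigging (finishes minute 15, plus 15-minute gap → minute 30). That puts its earliest start at minute 85; it finishes at 85 + 15 = minute 100.
The first take waits on blocking (finishes minute 100, plus 20-minute gap → minute 120), so it starts at minute 120 and finishes at 120 + 40 = minute 160.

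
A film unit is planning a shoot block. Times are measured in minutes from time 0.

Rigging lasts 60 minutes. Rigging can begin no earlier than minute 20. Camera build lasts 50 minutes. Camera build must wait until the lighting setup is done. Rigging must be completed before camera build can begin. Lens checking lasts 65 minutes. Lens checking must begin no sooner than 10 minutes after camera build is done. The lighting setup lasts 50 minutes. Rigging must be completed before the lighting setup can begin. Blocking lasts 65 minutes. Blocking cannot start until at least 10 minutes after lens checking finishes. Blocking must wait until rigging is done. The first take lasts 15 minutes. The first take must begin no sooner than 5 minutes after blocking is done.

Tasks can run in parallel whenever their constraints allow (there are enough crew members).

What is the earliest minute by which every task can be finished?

350

Rigging cannot begin until its own release at minute 20. It runs from minute 20 to 20 + 60 = minute 80.
The lighting setup cannot begin until rigging (finishes minute 80). It runs from minute 80 to 80 + 50 = minute 130.
Camera build has to wait for the lighting setup (finishes minute 130); rigging (finishes minute 80). The latest of these is minute 130, so camera build runs minute 130 to 130 + 50 = minute 180.
Lens checking cannot begin until camera build (finishes minute 180, plus 10-minute gap → minute 190). It runs from minute 190 to 190 + 65 = minute 255.
Blocking needs all of lens checking (finishes minute 255, plus 10-minute gap → minute 265); rigging (finishes minute 80). That puts its earliest start at minute 265; it finishes at 265 + 65 = minute 330.
The first take cannot begin until blocking (finishes minute 330, plus 5-minute gap → minute 335). It runs from minute 335 to 335 + 15 = minute 350.
All tasks are finished once the last one completes. Finish times: Rigging at 80, The lighting setup at 130, Camera build at 180, Lens checking at 255, Blocking at 330, The first take at 350. The latest is minute 350.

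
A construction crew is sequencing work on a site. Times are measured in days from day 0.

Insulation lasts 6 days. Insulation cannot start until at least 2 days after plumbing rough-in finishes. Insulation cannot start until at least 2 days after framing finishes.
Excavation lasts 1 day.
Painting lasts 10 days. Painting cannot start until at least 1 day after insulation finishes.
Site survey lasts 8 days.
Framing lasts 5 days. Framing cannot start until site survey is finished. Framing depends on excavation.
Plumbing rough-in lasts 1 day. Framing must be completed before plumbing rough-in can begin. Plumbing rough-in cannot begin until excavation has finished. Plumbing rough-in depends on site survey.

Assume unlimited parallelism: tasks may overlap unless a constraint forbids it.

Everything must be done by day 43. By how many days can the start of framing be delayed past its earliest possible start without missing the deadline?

10

Excavation can start immediately at day 0; it finishes at day 1.
Nothing blocks site survey, so it runs from day 0 to day 8.
Framing cannot start until site survey (finishes day 8); excavation (finishes day 1). The controlling bound is day 8, so framing finishes at 8 + 5 = day 13.

Working backward from the deadline:
Nothing follows painting; the deadline of day 43 is its only limit. It must start by 43 − 10 = day 33.
Since painting (must start by day 33, minus 1-day gap → day 32) depends on it, insulation must finish by day 32. Backing off its 6-day duration gives a latest start of day 26.
Since insulation (must start by day 26, minus 2-day gap → day 24) depends on it, plumbing rough-in must finish by day 24. Backing off its 1-day duration gives a latest start of day 23.
Framing has several dependents: plumbing rough-in (must start by day 23); insulation (must start by day 26, minus 2-day gap → day 24). The earliest of those limits is day 23, so framing must start by 23 − 5 = day 18.
So framing can start as early as day 8 and as late as day 18, giving 18 − 8 = 10 days of slack.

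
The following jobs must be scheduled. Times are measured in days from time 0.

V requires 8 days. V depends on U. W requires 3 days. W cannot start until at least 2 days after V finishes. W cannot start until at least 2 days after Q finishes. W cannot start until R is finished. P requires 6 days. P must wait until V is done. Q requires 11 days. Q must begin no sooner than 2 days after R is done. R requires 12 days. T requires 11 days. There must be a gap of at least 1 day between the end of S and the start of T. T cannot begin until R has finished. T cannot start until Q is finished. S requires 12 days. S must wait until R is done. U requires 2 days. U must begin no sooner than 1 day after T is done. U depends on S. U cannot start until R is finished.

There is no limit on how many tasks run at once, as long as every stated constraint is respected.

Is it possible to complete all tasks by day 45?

R can start immediately at day 0; it finishes at day 12.
After R (finishes day 12), S can start at day 12 and finishes at day 24.
Q cannot begin until R (finishes day 12, plus 2-day gap → day 14). It runs from day 14 to 14 + 11 = day 25.
T needs all of S (finishes day 24, plus 1-day gap → day 25); R (finishes day 12); Q (finishes day 25). That puts its earliest start at day 25; it finishes at 25 + 11 = day 36.
U cannot start until T (finishes day 36, plus 1-day gap → day 37); S (finishes day 24); R (finishes day 12). The controlling bound is day 37, so U finishes at 37 + 2 = day 39.
After U (finishes day 39), V can start at day 39 and finishes at day 47.
W cannot start until V (finishes day 47, plus 2-day gap → day 49); Q (finishes day 25, plus 2-day gap → day 27); R (finishes day 12). The controlling bound is day 49, so W finishes at 49 + 3 = day 52.
P waits on V (finishes day 47), so it starts at day 47 and finishes at 47 + 6 = day 53.
The earliest everything can be done is day 53, which is after the deadline of 45, so it is not possible.

No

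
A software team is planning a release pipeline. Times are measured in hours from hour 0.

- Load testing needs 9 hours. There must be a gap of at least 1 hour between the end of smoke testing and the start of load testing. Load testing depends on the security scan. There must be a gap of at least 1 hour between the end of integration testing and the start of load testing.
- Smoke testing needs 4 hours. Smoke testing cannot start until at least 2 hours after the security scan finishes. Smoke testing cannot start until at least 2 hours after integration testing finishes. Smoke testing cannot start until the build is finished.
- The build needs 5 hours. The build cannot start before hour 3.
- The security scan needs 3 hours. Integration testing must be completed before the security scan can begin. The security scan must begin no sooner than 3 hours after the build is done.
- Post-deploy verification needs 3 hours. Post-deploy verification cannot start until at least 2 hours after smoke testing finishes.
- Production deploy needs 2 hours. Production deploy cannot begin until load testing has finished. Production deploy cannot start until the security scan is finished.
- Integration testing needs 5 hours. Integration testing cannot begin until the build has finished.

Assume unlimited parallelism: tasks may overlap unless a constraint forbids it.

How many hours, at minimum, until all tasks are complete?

The build cannot begin until its own release at hour 3. It runs from hour 3 to 3 + 5 = hour 8.
Integration testing cannot begin until the build (finishes hour 8). It runs from hour 8 to 8 + 5 = hour 13.
The security scan has to wait for integration testing (finishes hour 13); the build (finishes hour 8, plus 3-hour gap → hour 11). The latest of these is hour 13, so the security scan runs hour 13 to 13 + 3 = hour 16.
Smoke testing has to wait for the security scan (finishes hour 16, plus 2-hour gap → hour 18); integration testing (finishes hour 13, plus 2-hour gap → hour 15); the build (finishes hour 8). The latest of these is hour 18, so smoke testing runs hour 18 to 18 + 4 = hour 22.
Post-deploy verification cannot begin until smoke testing (finishes hour 22, plus 2-hour gap → hour 24). It runs from hour 24 to 24 + 3 = hour 27.
Load testing needs all of smoke testing (finishes hour 22, plus 1-hour gap → hour 23); the security scan (finishes hour 16); integration testing (finishes hour 13, plus 1-hour gap → hour 14). That puts its earliest start at hour 23; it finishes at 23 + 9 = hour 32.
Production deploy has to wait for load testing (finishes hour 32); the security scan (finishes hour 16). The latest of these is hour 32, so production deploy runs hour 32 to 32 + 2 = hour 34.
All tasks are finished once the last one completes. Finish times: The build at 8, Integration testing at 13, The security scan at 16, Smoke testing at 22, Load testing at 32, Production deploy at 34, Post-deploy verification at 27. The latest is hour 34.

34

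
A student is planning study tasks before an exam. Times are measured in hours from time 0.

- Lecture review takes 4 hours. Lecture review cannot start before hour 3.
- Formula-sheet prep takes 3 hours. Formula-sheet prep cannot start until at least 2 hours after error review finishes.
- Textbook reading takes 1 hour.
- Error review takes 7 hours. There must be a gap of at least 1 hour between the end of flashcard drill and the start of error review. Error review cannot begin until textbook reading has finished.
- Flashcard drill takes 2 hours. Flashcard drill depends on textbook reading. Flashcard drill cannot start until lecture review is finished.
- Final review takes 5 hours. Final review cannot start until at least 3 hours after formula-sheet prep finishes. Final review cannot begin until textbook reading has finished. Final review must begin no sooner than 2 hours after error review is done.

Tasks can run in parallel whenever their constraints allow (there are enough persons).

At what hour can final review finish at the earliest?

30

Lecture review waits on its own release at hour 3, so it starts at hour 3 and finishes at 3 + 4 = hour 7.
Textbook reading has no prerequisites, so it starts at hour 0 and finishes at hour 1.
For flashcard drill: textbook reading (finishes hour 1); lecture review (finishes hour 7). Taking the maximum gives a start of hour 7, and it finishes at 7 + 2 = hour 9.
Error review needs all of flashcard drill (finishes hour 9, plus 1-hour gap → hour 10); textbook reading (finishes hour 1). That puts its earliest start at hour 10; it finishes at 10 + 7 = hour 17.
Formula-sheet prep cannot begin until error review (finishes hour 17, plus 2-hour gap → hour 19). It runs from hour 19 to 19 + 3 = hour 22.
Final review needs all of formula-sheet prep (finishes hour 22, plus 3-hour gap → hour 25); textbook reading (finishes hour 1); error review (finishes hour 17, plus 2-hour gap → hour 19). That puts its earliest start at hour 25; it finishes at 25 + 5 = hour 30.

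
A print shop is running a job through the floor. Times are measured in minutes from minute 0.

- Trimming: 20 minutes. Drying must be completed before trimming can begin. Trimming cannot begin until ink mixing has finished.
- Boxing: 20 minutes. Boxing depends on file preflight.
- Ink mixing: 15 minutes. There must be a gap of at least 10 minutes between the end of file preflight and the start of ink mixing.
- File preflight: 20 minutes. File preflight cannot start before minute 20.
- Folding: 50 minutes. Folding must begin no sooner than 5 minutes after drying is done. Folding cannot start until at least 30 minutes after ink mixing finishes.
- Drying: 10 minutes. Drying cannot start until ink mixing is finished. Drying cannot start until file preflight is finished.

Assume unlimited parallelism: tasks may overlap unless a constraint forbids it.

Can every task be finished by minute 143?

After its own release at minute 20, file preflight can start at minute 20 and finishes at minute 40.
Boxing cannot begin until file preflight (finishes minute 40). It runs from minute 40 to 40 + 20 = minute 60.
After file preflight (finishes minute 40, plus 10-minute gap → minute 50), ink mixing can start at minute 50 and finishes at minute 65.
Drying needs all of ink mixing (finishes minute 65); file preflight (finishes minute 40). That puts its earliest start at minute 65; it finishes at 65 + 10 = minute 75.
Folding has to wait for drying (finishes minute 75, plus 5-minute gap → minute 80); ink mixing (finishes minute 65, plus 30-minute gap → minute 95). The latest of these is minute 95, so folding runs minute 95 to 95 + 50 = minute 145.
For trimming: drying (finishes minute 75); ink mixing (finishes minute 65). Taking the maximum gives a start of minute 75, and it finishes at 75 + 20 = minute 95.
The earliest everything can be done is minute 145, which is after the deadline of 143, so it is not possible.

No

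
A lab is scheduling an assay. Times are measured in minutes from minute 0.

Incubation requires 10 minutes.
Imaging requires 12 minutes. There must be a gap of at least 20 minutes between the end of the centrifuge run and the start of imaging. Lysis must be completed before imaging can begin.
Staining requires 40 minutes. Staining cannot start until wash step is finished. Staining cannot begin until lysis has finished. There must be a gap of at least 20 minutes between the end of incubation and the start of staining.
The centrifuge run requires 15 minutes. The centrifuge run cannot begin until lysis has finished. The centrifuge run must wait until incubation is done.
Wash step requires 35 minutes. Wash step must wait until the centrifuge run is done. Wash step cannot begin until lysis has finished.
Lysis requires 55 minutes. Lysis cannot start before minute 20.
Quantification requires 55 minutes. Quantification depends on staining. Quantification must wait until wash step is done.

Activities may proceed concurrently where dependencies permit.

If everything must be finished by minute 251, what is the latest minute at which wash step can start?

To finish by minute 251, quantification (duration 55) must start no later than minute 196.
Since quantification (must start by minute 196) depends on it, staining must finish by minute 196. Backing off its 40-minute duration gives a latest start of minute 156.
For wash step: staining (must start by minute 156); quantification (must start by minute 196). The most restrictive is minute 156; with a 35-minute duration, wash step must start by minute 121.

121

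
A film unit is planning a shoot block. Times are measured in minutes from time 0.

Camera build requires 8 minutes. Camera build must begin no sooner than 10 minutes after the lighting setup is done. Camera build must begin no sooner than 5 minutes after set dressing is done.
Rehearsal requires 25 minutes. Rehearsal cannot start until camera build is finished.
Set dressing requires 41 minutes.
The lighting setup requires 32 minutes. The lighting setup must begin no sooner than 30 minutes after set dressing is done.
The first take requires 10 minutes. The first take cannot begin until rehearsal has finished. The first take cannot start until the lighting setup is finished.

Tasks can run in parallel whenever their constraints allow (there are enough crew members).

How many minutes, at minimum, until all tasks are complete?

156

Set dressing can start immediately at minute 0; it finishes at minute 41.
The lighting setup waits on set dressing (finishes minute 41, plus 30-minute gap → minute 71), so it starts at minute 71 and finishes at 71 + 32 = minute 103.
For camera build: the lighting setup (finishes minute 103, plus 10-minute gap → minute 113); set dressing (finishes minute 41, plus 5-minute gap → minute 46). Taking the maximum gives a start of minute 113, and it finishes at 113 + 8 = minute 121.
Rehearsal cannot begin until camera build (finishes minute 121). It runs from minute 121 to 121 + 25 = minute 146.
The first take cannot start until rehearsal (finishes minute 146); the lighting setup (finishes minute 103). The controlling bound is minute 146, so the first take finishes at 146 + 10 = minute 156.
All tasks are finished once the last one completes. Finish times: Set dressing at 41, The lighting setup at 103, Camera build at 121, Rehearsal at 146, The first take at 156. The latest is minute 156.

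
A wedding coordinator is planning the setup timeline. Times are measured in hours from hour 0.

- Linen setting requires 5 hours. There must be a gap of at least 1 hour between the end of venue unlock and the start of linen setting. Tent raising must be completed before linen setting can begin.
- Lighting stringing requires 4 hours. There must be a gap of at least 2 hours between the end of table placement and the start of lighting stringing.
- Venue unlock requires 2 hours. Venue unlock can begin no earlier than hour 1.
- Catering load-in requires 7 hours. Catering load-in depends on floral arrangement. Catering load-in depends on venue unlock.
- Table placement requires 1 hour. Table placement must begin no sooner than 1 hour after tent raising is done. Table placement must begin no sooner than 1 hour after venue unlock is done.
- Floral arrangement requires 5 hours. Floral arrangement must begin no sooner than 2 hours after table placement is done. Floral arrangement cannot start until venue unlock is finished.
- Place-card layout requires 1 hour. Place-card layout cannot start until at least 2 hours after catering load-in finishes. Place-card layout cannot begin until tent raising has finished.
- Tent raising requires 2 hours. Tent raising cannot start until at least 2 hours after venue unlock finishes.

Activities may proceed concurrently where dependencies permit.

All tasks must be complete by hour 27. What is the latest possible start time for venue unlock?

2

Place-card layout must finish by hour 27; it takes 1 hour, so it must start by 27 − 1 = hour 26.
Catering load-in feeds into place-card layout (must start by hour 26, minus 2-hour gap → hour 24); so catering load-in must finish by hour 24 and therefore start by hour 17.
Floral arrangement must finish before catering load-in (must start by hour 17). With a 5-hour duration, floral arrangement must start by 17 − 5 = hour 12.
To finish by hour 27, lighting stringing (duration 4) must start no later than hour 23.
Table placement must finish in time for floral arrangement (must start by hour 12, minus 2-hour gap → hour 10); lighting stringing (must start by hour 23, minus 2-hour gap → hour 21). The tightest is hour 10, so table placement must start by 10 − 1 = hour 9.
Linen setting must finish by hour 27; it takes 5 hours, so it must start by 27 − 5 = hour 22.
For tent raising: table placement (must start by hour 9, minus 1-hour gap → hour 8); linen setting (must start by hour 22); place-card layout (must start by hour 26). The most restrictive is hour 8; with a 2-hour duration, tent raising must start by hour 6.
Venue unlock has several dependents: tent raising (must start by hour 6, minus 2-hour gap → hour 4); table placement (must start by hour 9, minus 1-hour gap → hour 8); linen setting (must start by hour 22, minus 1-hour gap → hour 21); floral arrangement (must start by hour 12); catering load-in (must start by hour 17). The earliest of those limits is hour 4, so venue unlock must start by 4 − 2 = hour 2.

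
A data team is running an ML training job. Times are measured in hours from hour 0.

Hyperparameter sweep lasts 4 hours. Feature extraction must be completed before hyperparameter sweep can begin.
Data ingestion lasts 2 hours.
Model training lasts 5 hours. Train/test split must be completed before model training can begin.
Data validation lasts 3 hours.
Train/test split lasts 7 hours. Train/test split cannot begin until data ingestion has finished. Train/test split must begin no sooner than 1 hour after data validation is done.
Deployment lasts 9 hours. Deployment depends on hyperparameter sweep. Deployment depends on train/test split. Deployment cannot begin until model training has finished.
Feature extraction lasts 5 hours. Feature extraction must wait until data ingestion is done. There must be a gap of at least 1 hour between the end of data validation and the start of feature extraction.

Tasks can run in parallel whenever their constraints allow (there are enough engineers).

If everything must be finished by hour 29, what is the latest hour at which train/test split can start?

To finish by hour 29, deployment (duration 9) must start no later than hour 20.
Model training has to be done before deployment (must start by hour 20). That means finishing by hour 20, i.e. starting by 20 − 5 = hour 15.
Train/test split has several dependents: model training (must start by hour 15); deployment (must start by hour 20). The earliest of those limits is hour 15, so train/test split must start by 15 − 7 = hour 8.

8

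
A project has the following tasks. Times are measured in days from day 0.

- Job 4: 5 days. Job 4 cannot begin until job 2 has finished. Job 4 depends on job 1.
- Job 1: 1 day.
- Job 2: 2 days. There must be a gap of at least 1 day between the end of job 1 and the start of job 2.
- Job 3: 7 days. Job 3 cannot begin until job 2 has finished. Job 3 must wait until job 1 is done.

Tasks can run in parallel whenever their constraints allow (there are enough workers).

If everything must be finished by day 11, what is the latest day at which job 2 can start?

2

Job 3 must finish by day 11; it takes 7 days, so it must start by 11 − 7 = day 4.
Job 4 must finish by day 11; it takes 5 days, so it must start by 11 − 5 = day 6.
Job 2 feeds job 3 (must start by day 4); job 4 (must start by day 6). Taking the minimum, job 2 must finish by day 4 and start by 4 − 2 = day 2.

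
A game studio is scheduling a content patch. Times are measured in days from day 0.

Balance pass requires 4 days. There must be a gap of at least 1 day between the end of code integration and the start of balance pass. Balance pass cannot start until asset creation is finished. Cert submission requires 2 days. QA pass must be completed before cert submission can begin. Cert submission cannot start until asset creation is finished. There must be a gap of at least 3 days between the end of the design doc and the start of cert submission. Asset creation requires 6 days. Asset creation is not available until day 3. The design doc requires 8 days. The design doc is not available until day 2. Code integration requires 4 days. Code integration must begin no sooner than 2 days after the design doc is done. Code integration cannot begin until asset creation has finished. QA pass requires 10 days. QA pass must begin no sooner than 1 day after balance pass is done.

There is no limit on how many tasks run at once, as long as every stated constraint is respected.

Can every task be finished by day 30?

No

Asset creation cannot begin until its own release at day 3. It runs from day 3 to 3 + 6 = day 9.
The design doc waits on its own release at day 2, so it starts at day 2 and finishes at 2 + 8 = day 10.
For code integration: the design doc (finishes day 10, plus 2-day gap → day 12); asset creation (finishes day 9). Taking the maximum gives a start of day 12, and it finishes at 12 + 4 = day 16.
Balance pass needs all of code integration (finishes day 16, plus 1-day gap → day 17); asset creation (finishes day 9). That puts its earliest start at day 17; it finishes at 17 + 4 = day 21.
QA pass waits on balance pass (finishes day 21, plus 1-day gap → day 22), so it starts at day 22 and finishes at 22 + 10 = day 32.
Cert submission has to wait for QA pass (finishes day 32); asset creation (finishes day 9); the design doc (finishes day 10, plus 3-day gap → day 13). The latest of these is day 32, so cert submission runs day 32 to 32 + 2 = day 34.
The earliest everything can be done is day 34, which is after the deadline of 30, so it is not possible.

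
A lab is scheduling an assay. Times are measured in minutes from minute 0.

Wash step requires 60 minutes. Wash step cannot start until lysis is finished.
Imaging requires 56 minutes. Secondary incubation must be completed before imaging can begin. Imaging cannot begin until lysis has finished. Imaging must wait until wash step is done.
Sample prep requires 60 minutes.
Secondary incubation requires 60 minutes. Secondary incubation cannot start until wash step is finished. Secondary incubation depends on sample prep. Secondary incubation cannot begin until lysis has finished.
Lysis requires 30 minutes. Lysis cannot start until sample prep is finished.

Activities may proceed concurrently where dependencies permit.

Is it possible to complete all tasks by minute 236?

No

Sample prep has no prerequisites, so it starts at minute 0 and finishes at minute 60.
After sample prep (finishes minute 60), lysis can start at minute 60 and finishes at minute 90.
Wash step waits on lysis (finishes minute 90), so it starts at minute 90 and finishes at 90 + 60 = minute 150.
Secondary incubation has to wait for wash step (finishes minute 150); sample prep (finishes minute 60); lysis (finishes minute 90). The latest of these is minute 150, so secondary incubation runs minute 150 to 150 + 60 = minute 210.
Imaging cannot start until secondary incubation (finishes minute 210); lysis (finishes minute 90); wash step (finishes minute 150). The controlling bound is minute 210, so imaging finishes at 210 + 56 = minute 266.
The earliest everything can be done is minute 266, which is after the deadline of 236, so it is not possible.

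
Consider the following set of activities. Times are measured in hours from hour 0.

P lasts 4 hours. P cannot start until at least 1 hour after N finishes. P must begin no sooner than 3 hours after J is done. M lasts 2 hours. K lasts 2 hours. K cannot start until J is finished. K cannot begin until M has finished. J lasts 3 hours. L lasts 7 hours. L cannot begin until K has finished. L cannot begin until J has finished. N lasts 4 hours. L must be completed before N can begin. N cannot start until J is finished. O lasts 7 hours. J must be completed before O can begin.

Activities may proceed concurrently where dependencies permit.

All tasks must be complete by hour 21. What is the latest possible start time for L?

5

To finish by hour 21, P (duration 4) must start no later than hour 17.
N must finish before P (must start by hour 17, minus 1-hour gap → hour 16). With a 4-hour duration, N must start by 16 − 4 = hour 12.
L has to be done before N (must start by hour 12). That means finishing by hour 12, i.e. starting by 12 − 7 = hour 5.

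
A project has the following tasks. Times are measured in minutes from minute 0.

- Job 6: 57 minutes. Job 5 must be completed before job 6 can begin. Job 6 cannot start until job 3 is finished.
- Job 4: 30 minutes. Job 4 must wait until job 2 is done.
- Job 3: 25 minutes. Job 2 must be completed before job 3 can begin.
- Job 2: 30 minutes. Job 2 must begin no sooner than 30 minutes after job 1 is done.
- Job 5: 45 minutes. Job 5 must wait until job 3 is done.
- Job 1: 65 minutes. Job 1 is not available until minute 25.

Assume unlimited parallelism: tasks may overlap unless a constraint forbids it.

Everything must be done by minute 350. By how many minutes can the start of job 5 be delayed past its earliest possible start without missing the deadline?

Job 1 waits on its own release at minute 25, so it starts at minute 25 and finishes at 25 + 65 = minute 90.
Job 2 waits on job 1 (finishes minute 90, plus 30-minute gap → minute 120), so it starts at minute 120 and finishes at 120 + 30 = minute 150.
After job 2 (finishes minute 150), job 3 can start at minute 150 and finishes at minute 175.
Job 5 waits on job 3 (finishes minute 175), so it starts at minute 175 and finishes at 175 + 45 = minute 220.

Working backward from the deadline:
Job 6 has no dependents, so it just needs to finish by minute 350. Starting by 350 − 57 = minute 293 achieves that.
Since job 6 (must start by minute 293) depends on it, job 5 must finish by minute 293. Backing off its 45-minute duration gives a latest start of minute 248.
So job 5 can start as early as minute 175 and as late as minute 248, giving 248 − 175 = 73 minutes of slack.

73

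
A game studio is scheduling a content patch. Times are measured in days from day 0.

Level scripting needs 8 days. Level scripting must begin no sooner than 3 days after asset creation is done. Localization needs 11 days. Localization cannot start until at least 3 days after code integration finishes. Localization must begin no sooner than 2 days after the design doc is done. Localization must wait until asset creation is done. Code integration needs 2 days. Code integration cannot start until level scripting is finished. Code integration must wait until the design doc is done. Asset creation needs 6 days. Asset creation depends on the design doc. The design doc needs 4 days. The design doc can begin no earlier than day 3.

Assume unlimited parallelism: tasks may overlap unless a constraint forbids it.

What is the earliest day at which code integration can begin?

The design doc cannot begin until its own release at day 3. It runs from day 3 to 3 + 4 = day 7.
Asset creation waits on the design doc (finishes day 7), so it starts at day 7 and finishes at 7 + 6 = day 13.
Level scripting cannot begin until asset creation (finishes day 13, plus 3-day gap → day 16). It runs from day 16 to 16 + 8 = day 24.
Code integration waits on level scripting (finishes day 24); the design doc (finishes day 7). The latest of these is day 24, which is the earliest code integration can start.

24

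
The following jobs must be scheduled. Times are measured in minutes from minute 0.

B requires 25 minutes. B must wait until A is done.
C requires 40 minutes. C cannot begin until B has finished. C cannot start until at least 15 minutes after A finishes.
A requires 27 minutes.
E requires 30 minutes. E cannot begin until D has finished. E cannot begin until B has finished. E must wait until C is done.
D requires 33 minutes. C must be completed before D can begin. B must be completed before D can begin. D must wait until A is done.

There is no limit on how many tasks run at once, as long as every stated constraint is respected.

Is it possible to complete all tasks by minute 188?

Yes

Nothing blocks A, so it runs from minute 0 to minute 27.
B cannot begin until A (finishes minute 27). It runs from minute 27 to 27 + 25 = minute 52.
For C: B (finishes minute 52); A (finishes minute 27, plus 15-minute gap → minute 42). Taking the maximum gives a start of minute 52, and it finishes at 52 + 40 = minute 92.
D needs all of C (finishes minute 92); B (finishes minute 52); A (finishes minute 27). That puts its earliest start at minute 92; it finishes at 92 + 33 = minute 125.
E cannot start until D (finishes minute 125); B (finishes minute 52); C (finishes minute 92). The controlling bound is minute 125, so E finishes at 125 + 30 = minute 155.
Every task is finished by minute 155, which is no later than the deadline of 188, so the schedule is feasible.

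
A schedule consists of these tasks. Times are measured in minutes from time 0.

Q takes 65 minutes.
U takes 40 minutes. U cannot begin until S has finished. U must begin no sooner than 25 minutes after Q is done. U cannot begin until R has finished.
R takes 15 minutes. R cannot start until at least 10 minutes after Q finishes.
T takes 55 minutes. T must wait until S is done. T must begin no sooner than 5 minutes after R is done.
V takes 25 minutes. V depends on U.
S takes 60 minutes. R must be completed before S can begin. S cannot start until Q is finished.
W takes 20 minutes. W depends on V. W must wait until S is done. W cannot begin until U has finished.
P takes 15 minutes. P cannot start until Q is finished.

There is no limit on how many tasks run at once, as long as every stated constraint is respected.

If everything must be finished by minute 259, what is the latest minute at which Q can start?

24

Nothing follows P; the deadline of minute 259 is its only limit. It must start by 259 − 15 = minute 244.
T has no dependents, so it just needs to finish by minute 259. Starting by 259 − 55 = minute 204 achieves that.
To finish by minute 259, W (duration 20) must start no later than minute 239.
V must finish before W (must start by minute 239). With a 25-minute duration, V must start by 239 − 25 = minute 214.
U feeds V (must start by minute 214); W (must start by minute 239). Taking the minimum, U must finish by minute 214 and start by 214 − 40 = minute 174.
S has several dependents: T (must start by minute 204); U (must start by minute 174); W (must start by minute 239). The earliest of those limits is minute 174, so S must start by 174 − 60 = minute 114.
R must finish in time for S (must start by minute 114); T (must start by minute 204, minus 5-minute gap → minute 199); U (must start by minute 174). The tightest is minute 114, so R must start by 114 − 15 = minute 99.
Q has several dependents: P (must start by minute 244); R (must start by minute 99, minus 10-minute gap → minute 89); S (must start by minute 114); U (must start by minute 174, minus 25-minute gap → minute 149). The earliest of those limits is minute 89, so Q must start by 89 − 65 = minute 24.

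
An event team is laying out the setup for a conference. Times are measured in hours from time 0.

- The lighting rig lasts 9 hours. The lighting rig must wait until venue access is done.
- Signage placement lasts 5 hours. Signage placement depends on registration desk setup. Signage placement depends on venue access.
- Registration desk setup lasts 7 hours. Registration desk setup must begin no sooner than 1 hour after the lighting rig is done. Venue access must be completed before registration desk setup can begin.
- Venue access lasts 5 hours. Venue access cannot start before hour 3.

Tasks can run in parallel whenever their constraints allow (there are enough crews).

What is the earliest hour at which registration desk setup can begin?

18

Venue access cannot begin until its own release at hour 3. It runs from hour 3 to 3 + 5 = hour 8.
The lighting rig waits on venue access (finishes hour 8), so it starts at hour 8 and finishes at 8 + 9 = hour 17.
Registration desk setup waits on the lighting rig (finishes hour 17, plus 1-hour gap → hour 18); venue access (finishes hour 8). The latest of these is hour 18, which is the earliest registration desk setup can start.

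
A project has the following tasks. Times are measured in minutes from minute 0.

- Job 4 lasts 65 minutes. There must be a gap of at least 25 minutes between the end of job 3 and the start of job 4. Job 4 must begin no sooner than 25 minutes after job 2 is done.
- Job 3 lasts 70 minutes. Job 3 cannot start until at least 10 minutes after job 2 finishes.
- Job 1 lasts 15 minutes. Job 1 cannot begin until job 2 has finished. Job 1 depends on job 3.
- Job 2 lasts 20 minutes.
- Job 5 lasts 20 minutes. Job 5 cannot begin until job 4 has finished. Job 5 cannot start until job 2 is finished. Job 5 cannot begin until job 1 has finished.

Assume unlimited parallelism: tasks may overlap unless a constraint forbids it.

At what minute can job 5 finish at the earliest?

Nothing blocks job 2, so it runs from minute 0 to minute 20.
After job 2 (finishes minute 20, plus 10-minute gap → minute 30), job 3 can start at minute 30 and finishes at minute 100.
Job 4 needs all of job 3 (finishes minute 100, plus 25-minute gap → minute 125); job 2 (finishes minute 20, plus 25-minute gap → minute 45). That puts its earliest start at minute 125; it finishes at 125 + 65 = minute 190.
Job 1 has to wait for job 2 (finishes minute 20); job 3 (finishes minute 100). The latest of these is minute 100, so job 1 runs minute 100 to 100 + 15 = minute 115.
Job 5 has to wait for job 4 (finishes minute 190); job 2 (finishes minute 20); job 1 (finishes minute 115). The latest of these is minute 190, so job 5 runs minute 190 to 190 + 20 = minute 210.

210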